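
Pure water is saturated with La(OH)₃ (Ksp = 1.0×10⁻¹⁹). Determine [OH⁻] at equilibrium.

La(OH)₃(s) ⇌ La³⁺(aq) + 3 OH⁻(aq)
Call the molar solubility s, so that [La³⁺] = s and [OH⁻] = 3s.
Ksp = [La³⁺][OH⁻]^3 = s · (3s)^3 = 27s^4 = 1.0×10⁻¹⁹
s = 7.8×10⁻⁶ mol/L
[OH⁻] = 3s = 2.3×10⁻⁵ mol/L

2.3×10⁻⁵ M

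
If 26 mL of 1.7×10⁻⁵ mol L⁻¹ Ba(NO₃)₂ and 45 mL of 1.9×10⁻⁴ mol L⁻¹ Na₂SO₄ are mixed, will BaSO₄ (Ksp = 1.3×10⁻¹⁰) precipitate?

Total volume after mixing = 26 + 45 = 71 mL.
[Ba²⁺] = (1.7×10⁻⁵)(26)/71 = 6.2×10⁻⁶ mol L⁻¹
[SO₄²⁻] = (1.9×10⁻⁴)(45)/71 = 1.2×10⁻⁴ mol L⁻¹
Q = [Ba²⁺][SO₄²⁻] = 7.5×10⁻¹⁰
Because Q > Ksp (7.5×10⁻¹⁰ vs 1.3×10⁻¹⁰), a precipitate of BaSO₄ forms.

Yes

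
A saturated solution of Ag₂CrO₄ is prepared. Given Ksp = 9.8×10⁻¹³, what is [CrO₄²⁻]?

Ag₂CrO₄(s) ⇌ 2 Ag⁺(aq) + CrO₄²⁻(aq)
If s mol/L of Ag₂CrO₄ dissolves, [Ag⁺] = 2s and [CrO₄²⁻] = s.
Ksp = [Ag⁺]^2[CrO₄²⁻] = (2s)^2 · s = 4s^3 = 9.8×10⁻¹³
s = 6.3×10⁻⁵ mol/L
[CrO₄²⁻] = s = 6.3×10⁻⁵ mol/L

6.3×10⁻⁵ M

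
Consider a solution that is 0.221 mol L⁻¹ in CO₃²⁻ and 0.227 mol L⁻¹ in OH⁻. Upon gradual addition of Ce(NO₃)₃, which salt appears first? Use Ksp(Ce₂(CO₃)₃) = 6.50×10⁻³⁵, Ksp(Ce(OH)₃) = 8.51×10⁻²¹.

Ce(OH)₃

Each salt precipitates once Q = Ksp for that salt.
For Ce₂(CO₃)₃: [Ce³⁺] = (Ksp/[CO₃²⁻]^3)^(1/2) = 7.76×10⁻¹⁷ mol L⁻¹
For Ce(OH)₃: [Ce³⁺] = (Ksp/[OH⁻]^3) = 7.28×10⁻¹⁹ mol L⁻¹
Since Ce(OH)₃ needs less Ce³⁺ to reach saturation, it precipitates first.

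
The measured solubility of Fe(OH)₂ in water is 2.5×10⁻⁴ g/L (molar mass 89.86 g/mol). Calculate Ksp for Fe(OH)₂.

Ksp = 8.6×10⁻¹⁷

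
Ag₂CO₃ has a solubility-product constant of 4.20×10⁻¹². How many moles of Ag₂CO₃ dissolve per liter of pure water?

Ag₂CO₃(s) ⇌ 2 Ag⁺(aq) + CO₃²⁻(aq)
For each mole of Ag₂CO₃ that dissolves per liter, [Ag⁺] = 2s and [CO₃²⁻] = s; let s denote this solubility.
Ksp = [Ag⁺]^2[CO₃²⁻] = (2s)^2 · s = 4s^3
4s^3 = 4.20×10⁻¹²  ⇒  s^3 = 1.05×10⁻¹²
s = (1.05×10⁻¹²)^(1/3) = 1.02×10⁻⁴ mol/L

1.02×10⁻⁴ M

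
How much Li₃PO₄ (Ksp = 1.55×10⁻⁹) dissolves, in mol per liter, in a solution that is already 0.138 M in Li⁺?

5.90×10⁻⁷ M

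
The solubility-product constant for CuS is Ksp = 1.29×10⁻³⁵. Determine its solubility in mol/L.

3.59×10⁻¹⁸ M

CuS(s) ⇌ Cu²⁺(aq) + S²⁻(aq)
Let s be the molar solubility. Then [Cu²⁺] = s and [S²⁻] = s.
Ksp = [Cu²⁺][S²⁻] = s · s = s^2
s^2 = 1.29×10⁻³⁵
Taking the 2nd root, s = 3.59×10⁻¹⁸ M.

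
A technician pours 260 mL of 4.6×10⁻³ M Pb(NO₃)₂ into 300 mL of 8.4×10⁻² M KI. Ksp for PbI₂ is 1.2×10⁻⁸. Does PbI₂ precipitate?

The combined volume is 560 mL.
[Pb²⁺] = (4.6×10⁻³)(260)/560 = 2.1×10⁻³ M
[I⁻] = (8.4×10⁻²)(300)/560 = 4.5×10⁻² M
Q = [Pb²⁺][I⁻]^2 = 4.3×10⁻⁶
Q = 4.3×10⁻⁶ > Ksp = 1.2×10⁻⁸, so the solution is supersaturated and PbI₂ precipitates.

Yes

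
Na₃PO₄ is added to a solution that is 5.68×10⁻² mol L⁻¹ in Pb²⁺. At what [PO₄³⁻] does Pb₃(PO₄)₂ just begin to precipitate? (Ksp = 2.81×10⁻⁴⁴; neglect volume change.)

Precipitation of each salt begins when its ion product equals Ksp.
Pb₃(PO₄)₂(s) ⇌ 3 Pb²⁺(aq) + 2 PO₄³⁻(aq)
Ksp = [Pb²⁺]^3[PO₄³⁻]^2 = [PO₄³⁻]^2(5.68×10⁻²)^3
[PO₄³⁻]^2 = 2.81×10⁻⁴⁴ / (5.68×10⁻²)^3 = 1.53×10⁻⁴⁰
[PO₄³⁻] = 1.24×10⁻²⁰ mol L⁻¹

1.24×10⁻²⁰ M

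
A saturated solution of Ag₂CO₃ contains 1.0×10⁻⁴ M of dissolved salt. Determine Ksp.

Ksp = 4.0×10⁻¹²

Ag₂CO₃(s) ⇌ 2 Ag⁺(aq) + CO₃²⁻(aq)
For each mole of Ag₂CO₃ that dissolves per liter, [Ag⁺] = 2s and [CO₃²⁻] = s; let s denote this solubility.
Ksp = [Ag⁺]^2[CO₃²⁻] = (2s)^2 · s = 4s^3
Ksp = 4 × (1.0×10⁻⁴)^3 = 4.0×10⁻¹²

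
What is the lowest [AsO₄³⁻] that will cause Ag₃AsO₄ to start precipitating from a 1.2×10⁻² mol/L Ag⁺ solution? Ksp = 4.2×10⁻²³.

2.4×10⁻¹⁷ M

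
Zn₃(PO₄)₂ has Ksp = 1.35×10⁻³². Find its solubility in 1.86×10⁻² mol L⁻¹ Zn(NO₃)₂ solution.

2.29×10⁻¹⁴ M

Zn₃(PO₄)₂(s) ⇌ 3 Zn²⁺(aq) + 2 PO₄³⁻(aq)
Zn²⁺ is already present at 1.86×10⁻² mol L⁻¹. If s mol/L of Zn₃(PO₄)₂ dissolves, [PO₄³⁻] = 2s while [Zn²⁺] ≈ 1.86×10⁻² mol L⁻¹.
Ksp = [Zn²⁺]^3[PO₄³⁻]^2 = (1.86×10⁻²)^3(2s)^2
(2s)^2 = 1.35×10⁻³² / (1.86×10⁻²)^3 = 2.10×10⁻²⁷
s = 2.29×10⁻¹⁴ mol L⁻¹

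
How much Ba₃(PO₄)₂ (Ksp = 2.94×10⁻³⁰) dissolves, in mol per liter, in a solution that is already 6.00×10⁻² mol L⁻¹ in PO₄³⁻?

Ba₃(PO₄)₂(s) ⇌ 3 Ba²⁺(aq) + 2 PO₄³⁻(aq)
PO₄³⁻ is already present at 6.00×10⁻² mol L⁻¹. If s mol/L of Ba₃(PO₄)₂ dissolves, [Ba²⁺] = 3s while [PO₄³⁻] ≈ 6.00×10⁻² mol L⁻¹.
Ksp = [Ba²⁺]^3[PO₄³⁻]^2 = (3s)^3(6.00×10⁻²)^2
(3s)^3 = 2.94×10⁻³⁰ / (6.00×10⁻²)^2 = 8.17×10⁻²⁸
s = 3.12×10⁻¹⁰ mol L⁻¹

3.12×10⁻¹⁰ M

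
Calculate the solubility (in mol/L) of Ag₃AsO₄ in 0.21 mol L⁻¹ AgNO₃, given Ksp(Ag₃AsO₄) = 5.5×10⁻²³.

5.9×10⁻²¹ M

Ag₃AsO₄(s) ⇌ 3 Ag⁺(aq) + AsO₄³⁻(aq)
Let s be the solubility of Ag₃AsO₄ here. The common ion gives [Ag⁺] ≈ 0.21 mol L⁻¹, and [AsO₄³⁻] = s.
Ksp = [Ag⁺]^3[AsO₄³⁻] = (0.21)^3s
s = 5.5×10⁻²³ / (0.21)^3 = 5.9×10⁻²¹
s = 5.9×10⁻²¹ mol L⁻¹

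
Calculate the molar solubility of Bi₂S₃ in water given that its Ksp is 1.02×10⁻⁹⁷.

1.57×10⁻²⁰ M

Bi₂S₃(s) ⇌ 2 Bi³⁺(aq) + 3 S²⁻(aq)
If s mol/L of Bi₂S₃ dissolves, [Bi³⁺] = 2s and [S²⁻] = 3s.
Ksp = [Bi³⁺]^2[S²⁻]^3 = (2s)^2 · (3s)^3 = 108s^5
108s^5 = 1.02×10⁻⁹⁷  ⇒  s^5 = 9.44×10⁻¹⁰⁰
s = (9.44×10⁻¹⁰⁰)^(1/5) = 1.57×10⁻²⁰ mol/L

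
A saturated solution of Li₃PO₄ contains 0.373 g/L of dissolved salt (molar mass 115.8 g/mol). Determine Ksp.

Ksp = 2.91×10⁻⁹

Molar solubility s = (0.373 g/L) / (115.8 g/mol) = 3.2211×10⁻³ mol/L
Li₃PO₄(s) ⇌ 3 Li⁺(aq) + PO₄³⁻(aq)
Let s be the molar solubility. Then [Li⁺] = 3s and [PO₄³⁻] = s.
Ksp = [Li⁺]^3[PO₄³⁻] = (3s)^3 · s = 27s^4
Ksp = 27 × (3.2211×10⁻³)^4 = 2.91×10⁻⁹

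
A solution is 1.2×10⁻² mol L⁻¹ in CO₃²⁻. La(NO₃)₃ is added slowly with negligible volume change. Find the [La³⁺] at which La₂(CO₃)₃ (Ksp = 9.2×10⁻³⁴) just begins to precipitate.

2.3×10⁻¹⁴ M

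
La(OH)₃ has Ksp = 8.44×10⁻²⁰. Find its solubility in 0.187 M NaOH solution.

1.29×10⁻¹⁷ M

La(OH)₃(s) ⇌ La³⁺(aq) + 3 OH⁻(aq)
Let s be the solubility of La(OH)₃ here. The common ion gives [OH⁻] ≈ 0.187 M, and [La³⁺] = s.
Ksp = [La³⁺][OH⁻]^3 = s(0.187)^3
s = 8.44×10⁻²⁰ / (0.187)^3 = 1.29×10⁻¹⁷
s = 1.29×10⁻¹⁷ M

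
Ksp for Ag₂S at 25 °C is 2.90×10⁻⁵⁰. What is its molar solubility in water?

1.94×10⁻¹⁷ M

Ag₂S(s) ⇌ 2 Ag⁺(aq) + S²⁻(aq)
If s mol/L of Ag₂S dissolves, [Ag⁺] = 2s and [S²⁻] = s.
Ksp = [Ag⁺]^2[S²⁻] = (2s)^2 · s = 4s^3
4s^3 = 2.90×10⁻⁵⁰  ⇒  s^3 = 7.25×10⁻⁵¹
Taking the 3rd root, s = 1.94×10⁻¹⁷ mol L⁻¹.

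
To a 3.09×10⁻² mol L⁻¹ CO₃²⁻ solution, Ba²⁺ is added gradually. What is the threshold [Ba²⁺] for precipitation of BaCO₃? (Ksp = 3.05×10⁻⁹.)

A salt starts to precipitate once the ion product Q reaches its Ksp.
BaCO₃(s) ⇌ Ba²⁺(aq) + CO₃²⁻(aq)
Ksp = [Ba²⁺][CO₃²⁻] = [Ba²⁺](3.09×10⁻²)
[Ba²⁺] = 3.05×10⁻⁹ / (3.09×10⁻²) = 9.87×10⁻⁸
[Ba²⁺] = 9.87×10⁻⁸ mol L⁻¹

9.87×10⁻⁸ M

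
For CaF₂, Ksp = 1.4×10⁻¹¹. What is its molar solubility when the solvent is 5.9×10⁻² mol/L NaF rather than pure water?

4.0×10⁻⁹ M

CaF₂(s) ⇌ Ca²⁺(aq) + 2 F⁻(aq)
F⁻ is already present at 5.9×10⁻² mol/L. If s mol/L of CaF₂ dissolves, [Ca²⁺] = s while [F⁻] ≈ 5.9×10⁻² mol/L.
Ksp = [Ca²⁺][F⁻]^2 = s(5.9×10⁻²)^2
s = 1.4×10⁻¹¹ / (5.9×10⁻²)^2 = 4.0×10⁻⁹
s = 4.0×10⁻⁹ mol/L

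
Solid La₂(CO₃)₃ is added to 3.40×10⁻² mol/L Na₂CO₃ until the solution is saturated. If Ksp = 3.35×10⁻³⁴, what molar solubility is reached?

1.46×10⁻¹⁵ M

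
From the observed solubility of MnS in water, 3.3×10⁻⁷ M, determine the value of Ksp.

Ksp = 1.1×10⁻¹³

MnS(s) ⇌ Mn²⁺(aq) + S²⁻(aq)
If s mol/L of MnS dissolves, [Mn²⁺] = s and [S²⁻] = s.
Ksp = [Mn²⁺][S²⁻] = s · s = s^2
Ksp = (3.3×10⁻⁷)^2 = 1.1×10⁻¹³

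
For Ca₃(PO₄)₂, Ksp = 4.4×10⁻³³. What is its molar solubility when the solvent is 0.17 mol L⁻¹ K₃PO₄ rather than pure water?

1.8×10⁻¹¹ M

Ca₃(PO₄)₂(s) ⇌ 3 Ca²⁺(aq) + 2 PO₄³⁻(aq)
Let s be the solubility of Ca₃(PO₄)₂ here. The common ion gives [PO₄³⁻] ≈ 0.17 mol L⁻¹, and [Ca²⁺] = 3s.
Ksp = [Ca²⁺]^3[PO₄³⁻]^2 = (3s)^3(0.17)^2
(3s)^3 = 4.4×10⁻³³ / (0.17)^2 = 1.5×10⁻³¹
s = 1.8×10⁻¹¹ mol L⁻¹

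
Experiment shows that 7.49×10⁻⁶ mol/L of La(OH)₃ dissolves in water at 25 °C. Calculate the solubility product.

La(OH)₃(s) ⇌ La³⁺(aq) + 3 OH⁻(aq)
Let s be the molar solubility. Then [La³⁺] = s and [OH⁻] = 3s.
Ksp = [La³⁺][OH⁻]^3 = s · (3s)^3 = 27s^4
Ksp = 27 × (7.49×10⁻⁶)^4 = 8.50×10⁻²⁰

Ksp = 8.50×10⁻²⁰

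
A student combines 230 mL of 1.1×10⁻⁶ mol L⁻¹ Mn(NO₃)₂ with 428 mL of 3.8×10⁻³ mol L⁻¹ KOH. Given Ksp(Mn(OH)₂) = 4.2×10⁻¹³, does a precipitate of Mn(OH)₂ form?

Yes

After mixing, V = 230 mL + 428 mL = 658 mL.
[Mn²⁺] = (1.1×10⁻⁶)(230)/658 = 3.8×10⁻⁷ mol L⁻¹
[OH⁻] = (3.8×10⁻³)(428)/658 = 2.5×10⁻³ mol L⁻¹
Q = [Mn²⁺][OH⁻]^2 = 2.3×10⁻¹²
Because Q > Ksp (2.3×10⁻¹² vs 4.2×10⁻¹³), a precipitate of Mn(OH)₂ forms.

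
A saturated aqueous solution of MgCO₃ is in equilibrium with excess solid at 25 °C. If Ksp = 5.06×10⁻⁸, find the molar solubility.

MgCO₃(s) ⇌ Mg²⁺(aq) + CO₃²⁻(aq)
For each mole of MgCO₃ that dissolves per liter, [Mg²⁺] = s and [CO₃²⁻] = s; let s denote this solubility.
Ksp = [Mg²⁺][CO₃²⁻] = s · s = s^2
s^2 = 5.06×10⁻⁸
s = (5.06×10⁻⁸)^(1/2) = 2.25×10⁻⁴ M

2.25×10⁻⁴ M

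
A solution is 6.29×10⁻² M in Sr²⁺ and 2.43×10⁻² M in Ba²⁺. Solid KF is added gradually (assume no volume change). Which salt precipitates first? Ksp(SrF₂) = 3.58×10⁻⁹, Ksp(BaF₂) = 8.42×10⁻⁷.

Precipitation begins when Q = Ksp.
For SrF₂: [F⁻] = (Ksp/[Sr²⁺])^(1/2) = 2.39×10⁻⁴ M
For BaF₂: [F⁻] = (Ksp/[Ba²⁺])^(1/2) = 5.89×10⁻³ M
The smaller threshold [F⁻] is reached first, so SrF₂ precipitates first.

SrF₂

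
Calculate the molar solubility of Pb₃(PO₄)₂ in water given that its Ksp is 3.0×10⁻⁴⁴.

7.7×10⁻¹⁰ M

Pb₃(PO₄)₂(s) ⇌ 3 Pb²⁺(aq) + 2 PO₄³⁻(aq)
If s mol/L of Pb₃(PO₄)₂ dissolves, [Pb²⁺] = 3s and [PO₄³⁻] = 2s.
Ksp = [Pb²⁺]^3[PO₄³⁻]^2 = (3s)^3 · (2s)^2 = 108s^5
108s^5 = 3.0×10⁻⁴⁴  ⇒  s^5 = 2.8×10⁻⁴⁶
Taking the 5th root, s = 7.7×10⁻¹⁰ M.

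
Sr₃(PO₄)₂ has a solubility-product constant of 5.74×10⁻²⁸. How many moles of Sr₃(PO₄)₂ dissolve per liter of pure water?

1.40×10⁻⁶ M

Sr₃(PO₄)₂(s) ⇌ 3 Sr²⁺(aq) + 2 PO₄³⁻(aq)
With molar solubility s: [Sr²⁺] = 3s, [PO₄³⁻] = 2s.
Ksp = [Sr²⁺]^3[PO₄³⁻]^2 = (3s)^3 · (2s)^2 = 108s^5
108s^5 = 5.74×10⁻²⁸  ⇒  s^5 = 5.31×10⁻³⁰
s = (5.31×10⁻³⁰)^(1/5) = 1.40×10⁻⁶ M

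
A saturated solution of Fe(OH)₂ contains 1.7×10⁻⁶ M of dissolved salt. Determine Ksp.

Ksp = 2.0×10⁻¹⁷

Fe(OH)₂(s) ⇌ Fe²⁺(aq) + 2 OH⁻(aq)
For each mole of Fe(OH)₂ that dissolves per liter, [Fe²⁺] = s and [OH⁻] = 2s; let s denote this solubility.
Ksp = [Fe²⁺][OH⁻]^2 = s · (2s)^2 = 4s^3
Ksp = 4 × (1.7×10⁻⁶)^3 = 2.0×10⁻¹⁷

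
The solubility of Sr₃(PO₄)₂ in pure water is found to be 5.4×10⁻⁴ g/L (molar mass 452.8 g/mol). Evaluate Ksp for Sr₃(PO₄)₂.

Ksp = 2.6×10⁻²⁸

Convert to molarity: s = 5.4×10⁻⁴ / 452.8 = 1.193×10⁻⁶ mol/L
Sr₃(PO₄)₂(s) ⇌ 3 Sr²⁺(aq) + 2 PO₄³⁻(aq)
With molar solubility s: [Sr²⁺] = 3s, [PO₄³⁻] = 2s.
Ksp = [Sr²⁺]^3[PO₄³⁻]^2 = (3s)^3 · (2s)^2 = 108s^5
Ksp = 108 × (1.193×10⁻⁶)^5 = 2.6×10⁻²⁸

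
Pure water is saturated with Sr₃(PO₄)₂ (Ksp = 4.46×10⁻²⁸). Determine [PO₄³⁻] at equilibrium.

2.66×10⁻⁶ M

Sr₃(PO₄)₂(s) ⇌ 3 Sr²⁺(aq) + 2 PO₄³⁻(aq)
Let s be the molar solubility. Then [Sr²⁺] = 3s and [PO₄³⁻] = 2s.
Ksp = [Sr²⁺]^3[PO₄³⁻]^2 = (3s)^3 · (2s)^2 = 108s^5 = 4.46×10⁻²⁸
s = 1.33×10⁻⁶ mol L⁻¹
[PO₄³⁻] = 2s = 2.66×10⁻⁶ mol L⁻¹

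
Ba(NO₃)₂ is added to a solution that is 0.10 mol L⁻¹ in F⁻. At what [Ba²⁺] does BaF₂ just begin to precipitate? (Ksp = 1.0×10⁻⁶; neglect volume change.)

A salt starts to precipitate once the ion product Q reaches its Ksp.
BaF₂(s) ⇌ Ba²⁺(aq) + 2 F⁻(aq)
Ksp = [Ba²⁺][F⁻]^2 = [Ba²⁺](0.10)^2
[Ba²⁺] = 1.0×10⁻⁶ / (0.10)^2 = 1.0×10⁻⁴
[Ba²⁺] = 1.0×10⁻⁴ mol L⁻¹

1.0×10⁻⁴ M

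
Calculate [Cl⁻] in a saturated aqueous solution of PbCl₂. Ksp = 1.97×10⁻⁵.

3.40×10⁻² M

PbCl₂(s) ⇌ Pb²⁺(aq) + 2 Cl⁻(aq)
If s mol/L of PbCl₂ dissolves, [Pb²⁺] = s and [Cl⁻] = 2s.
Ksp = [Pb²⁺][Cl⁻]^2 = s · (2s)^2 = 4s^3 = 1.97×10⁻⁵
s = 1.70×10⁻² mol/L
[Cl⁻] = 2s = 3.40×10⁻² mol/L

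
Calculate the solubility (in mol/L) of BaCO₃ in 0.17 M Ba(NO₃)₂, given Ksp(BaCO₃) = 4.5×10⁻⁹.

2.6×10⁻⁸ M

BaCO₃(s) ⇌ Ba²⁺(aq) + CO₃²⁻(aq)
Ba²⁺ is already present at 0.17 M. If s mol/L of BaCO₃ dissolves, [CO₃²⁻] = s while [Ba²⁺] ≈ 0.17 M.
Ksp = [Ba²⁺][CO₃²⁻] = (0.17)s
s = 4.5×10⁻⁹ / (0.17) = 2.6×10⁻⁸
s = 2.6×10⁻⁸ M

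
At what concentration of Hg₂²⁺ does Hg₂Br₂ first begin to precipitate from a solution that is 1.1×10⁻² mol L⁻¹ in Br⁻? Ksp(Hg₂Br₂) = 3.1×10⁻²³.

2.6×10⁻¹⁹ M

Precipitation of each salt begins when its ion product equals Ksp.
Hg₂Br₂(s) ⇌ Hg₂²⁺(aq) + 2 Br⁻(aq)
Ksp = [Hg₂²⁺][Br⁻]^2 = [Hg₂²⁺](1.1×10⁻²)^2
[Hg₂²⁺] = 3.1×10⁻²³ / (1.1×10⁻²)^2 = 2.6×10⁻¹⁹
[Hg₂²⁺] = 2.6×10⁻¹⁹ mol L⁻¹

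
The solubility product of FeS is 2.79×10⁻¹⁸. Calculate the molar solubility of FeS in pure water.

1.67×10⁻⁹ M

FeS(s) ⇌ Fe²⁺(aq) + S²⁻(aq)
For each mole of FeS that dissolves per liter, [Fe²⁺] = s and [S²⁻] = s; let s denote this solubility.
Ksp = [Fe²⁺][S²⁻] = s · s = s^2
s^2 = 2.79×10⁻¹⁸
s = 1.67×10⁻⁹ mol L⁻¹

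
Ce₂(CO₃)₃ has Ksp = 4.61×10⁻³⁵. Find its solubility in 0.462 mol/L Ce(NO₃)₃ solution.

2.00×10⁻¹² M

Ce₂(CO₃)₃(s) ⇌ 2 Ce³⁺(aq) + 3 CO₃²⁻(aq)
Ce³⁺ is already present at 0.462 mol/L. If s mol/L of Ce₂(CO₃)₃ dissolves, [CO₃²⁻] = 3s while [Ce³⁺] ≈ 0.462 mol/L.
Ksp = [Ce³⁺]^2[CO₃²⁻]^3 = (0.462)^2(3s)^3
(3s)^3 = 4.61×10⁻³⁵ / (0.462)^2 = 2.16×10⁻³⁴
s = 2.00×10⁻¹² mol/L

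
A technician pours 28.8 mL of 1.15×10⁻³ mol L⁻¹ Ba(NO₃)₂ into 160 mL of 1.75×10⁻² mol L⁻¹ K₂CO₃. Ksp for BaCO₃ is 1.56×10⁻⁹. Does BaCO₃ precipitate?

Total volume after mixing = 28.8 + 160 = 188.8 mL.
[Ba²⁺] = (1.15×10⁻³)(28.8)/188.8 = 1.75×10⁻⁴ mol L⁻¹
[CO₃²⁻] = (1.75×10⁻²)(160)/188.8 = 1.48×10⁻² mol L⁻¹
Q = [Ba²⁺][CO₃²⁻] = 2.60×10⁻⁶
Since Q (2.60×10⁻⁶) exceeds Ksp (1.56×10⁻⁹), BaCO₃ will precipitate.

Yes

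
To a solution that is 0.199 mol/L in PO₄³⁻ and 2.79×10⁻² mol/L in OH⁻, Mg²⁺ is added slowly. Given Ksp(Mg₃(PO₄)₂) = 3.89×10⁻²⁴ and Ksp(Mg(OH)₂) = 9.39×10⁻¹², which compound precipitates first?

Precipitation begins when Q = Ksp.
For Mg₃(PO₄)₂: [Mg²⁺] = (Ksp/[PO₄³⁻]^2)^(1/3) = 4.61×10⁻⁸ mol/L
For Mg(OH)₂: [Mg²⁺] = (Ksp/[OH⁻]^2) = 1.21×10⁻⁸ mol/L
Mg(OH)₂ requires the lower [Mg²⁺], so it precipitates first.

Mg(OH)₂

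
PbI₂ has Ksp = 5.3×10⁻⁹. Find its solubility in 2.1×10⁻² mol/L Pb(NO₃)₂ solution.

PbI₂(s) ⇌ Pb²⁺(aq) + 2 I⁻(aq)
Pb²⁺ is already present at 2.1×10⁻² mol/L. If s mol/L of PbI₂ dissolves, [I⁻] = 2s while [Pb²⁺] ≈ 2.1×10⁻² mol/L.
Ksp = [Pb²⁺][I⁻]^2 = (2.1×10⁻²)(2s)^2
(2s)^2 = 5.3×10⁻⁹ / (2.1×10⁻²) = 2.5×10⁻⁷
s = 2.5×10⁻⁴ mol/L

2.5×10⁻⁴ M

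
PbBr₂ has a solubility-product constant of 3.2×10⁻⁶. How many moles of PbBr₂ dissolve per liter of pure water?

9.3×10⁻³ M

PbBr₂(s) ⇌ Pb²⁺(aq) + 2 Br⁻(aq)
If s mol/L of PbBr₂ dissolves, [Pb²⁺] = s and [Br⁻] = 2s.
Ksp = [Pb²⁺][Br⁻]^2 = s · (2s)^2 = 4s^3
4s^3 = 3.2×10⁻⁶  ⇒  s^3 = 8.0×10⁻⁷
s = (8.0×10⁻⁷)^(1/3) = 9.3×10⁻³ mol/L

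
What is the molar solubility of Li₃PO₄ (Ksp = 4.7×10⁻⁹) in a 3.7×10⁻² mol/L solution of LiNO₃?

9.3×10⁻⁵ M

Li₃PO₄(s) ⇌ 3 Li⁺(aq) + PO₄³⁻(aq)
The solution already contains Li⁺ at 3.7×10⁻² mol/L. Let s be the molar solubility of Li₃PO₄.
[Li⁺] ≈ 3.7×10⁻² mol/L (common ion dominates); [PO₄³⁻] = s.
Ksp = [Li⁺]^3[PO₄³⁻] = (3.7×10⁻²)^3s
s = 4.7×10⁻⁹ / (3.7×10⁻²)^3 = 9.3×10⁻⁵
s = 9.3×10⁻⁵ mol/L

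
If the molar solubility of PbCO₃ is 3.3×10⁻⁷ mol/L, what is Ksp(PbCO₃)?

Ksp = 1.1×10⁻¹³

PbCO₃(s) ⇌ Pb²⁺(aq) + CO₃²⁻(aq)
With molar solubility s: [Pb²⁺] = s, [CO₃²⁻] = s.
Ksp = [Pb²⁺][CO₃²⁻] = s · s = s^2
Ksp = (3.3×10⁻⁷)^2 = 1.1×10⁻¹³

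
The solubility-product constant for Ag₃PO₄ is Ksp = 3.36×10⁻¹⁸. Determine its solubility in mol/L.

Ag₃PO₄(s) ⇌ 3 Ag⁺(aq) + PO₄³⁻(aq)
Call the molar solubility s, so that [Ag⁺] = 3s and [PO₄³⁻] = s.
Ksp = [Ag⁺]^3[PO₄³⁻] = (3s)^3 · s = 27s^4
27s^4 = 3.36×10⁻¹⁸  ⇒  s^4 = 1.24×10⁻¹⁹
s = 1.88×10⁻⁵ mol L⁻¹

1.88×10⁻⁵ M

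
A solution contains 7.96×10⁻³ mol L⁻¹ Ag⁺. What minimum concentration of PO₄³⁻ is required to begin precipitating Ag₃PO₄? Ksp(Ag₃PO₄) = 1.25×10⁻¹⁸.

2.48×10⁻¹² M

The threshold for precipitation is Q = Ksp.
Ag₃PO₄(s) ⇌ 3 Ag⁺(aq) + PO₄³⁻(aq)
Ksp = [Ag⁺]^3[PO₄³⁻] = [PO₄³⁻](7.96×10⁻³)^3
[PO₄³⁻] = 1.25×10⁻¹⁸ / (7.96×10⁻³)^3 = 2.48×10⁻¹²
[PO₄³⁻] = 2.48×10⁻¹² mol L⁻¹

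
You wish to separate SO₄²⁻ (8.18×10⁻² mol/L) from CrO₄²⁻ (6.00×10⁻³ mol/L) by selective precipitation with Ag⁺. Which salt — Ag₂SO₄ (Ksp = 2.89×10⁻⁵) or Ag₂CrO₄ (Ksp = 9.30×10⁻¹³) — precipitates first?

Ag₂CrO₄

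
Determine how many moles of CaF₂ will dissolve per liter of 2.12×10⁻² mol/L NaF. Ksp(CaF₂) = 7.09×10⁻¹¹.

1.58×10⁻⁷ M

CaF₂(s) ⇌ Ca²⁺(aq) + 2 F⁻(aq)
Let s be the solubility of CaF₂ here. The common ion gives [F⁻] ≈ 2.12×10⁻² mol/L, and [Ca²⁺] = s.
Ksp = [Ca²⁺][F⁻]^2 = s(2.12×10⁻²)^2
s = 7.09×10⁻¹¹ / (2.12×10⁻²)^2 = 1.58×10⁻⁷
s = 1.58×10⁻⁷ mol/L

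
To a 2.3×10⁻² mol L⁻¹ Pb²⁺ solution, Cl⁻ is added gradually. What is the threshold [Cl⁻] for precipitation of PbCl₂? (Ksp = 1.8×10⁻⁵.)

2.8×10⁻² M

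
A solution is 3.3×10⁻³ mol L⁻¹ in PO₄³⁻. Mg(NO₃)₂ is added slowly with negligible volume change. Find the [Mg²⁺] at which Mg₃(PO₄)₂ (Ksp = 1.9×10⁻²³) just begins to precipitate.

1.2×10⁻⁶ M

Precipitation begins when Q = Ksp.
Mg₃(PO₄)₂(s) ⇌ 3 Mg²⁺(aq) + 2 PO₄³⁻(aq)
Ksp = [Mg²⁺]^3[PO₄³⁻]^2 = [Mg²⁺]^3(3.3×10⁻³)^2
[Mg²⁺]^3 = 1.9×10⁻²³ / (3.3×10⁻³)^2 = 1.7×10⁻¹⁸
[Mg²⁺] = 1.2×10⁻⁶ mol L⁻¹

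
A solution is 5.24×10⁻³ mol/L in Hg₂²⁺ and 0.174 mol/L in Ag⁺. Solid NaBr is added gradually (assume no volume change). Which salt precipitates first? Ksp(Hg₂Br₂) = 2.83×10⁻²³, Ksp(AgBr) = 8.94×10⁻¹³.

Precipitation of each salt begins when its ion product equals Ksp.
For Hg₂Br₂: [Br⁻] = (Ksp/[Hg₂²⁺])^(1/2) = 7.35×10⁻¹¹ mol/L
For AgBr: [Br⁻] = (Ksp/[Ag⁺]) = 5.14×10⁻¹² mol/L
Since AgBr needs less Br⁻ to reach saturation, it precipitates first.

AgBr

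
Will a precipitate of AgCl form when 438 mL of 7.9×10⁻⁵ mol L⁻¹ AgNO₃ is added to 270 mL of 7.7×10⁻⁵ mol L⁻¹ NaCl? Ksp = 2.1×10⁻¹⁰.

Yes

After mixing, V = 438 mL + 270 mL = 708 mL.
[Ag⁺] = (7.9×10⁻⁵)(438)/708 = 4.9×10⁻⁵ mol L⁻¹
[Cl⁻] = (7.7×10⁻⁵)(270)/708 = 2.9×10⁻⁵ mol L⁻¹
Q = [Ag⁺][Cl⁻] = 1.4×10⁻⁹
Because Q > Ksp (1.4×10⁻⁹ vs 2.1×10⁻¹⁰), a precipitate of AgCl forms.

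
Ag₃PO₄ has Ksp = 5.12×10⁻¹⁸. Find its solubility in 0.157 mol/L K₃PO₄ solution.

Ag₃PO₄(s) ⇌ 3 Ag⁺(aq) + PO₄³⁻(aq)
PO₄³⁻ is already present at 0.157 mol/L. If s mol/L of Ag₃PO₄ dissolves, [Ag⁺] = 3s while [PO₄³⁻] ≈ 0.157 mol/L.
Ksp = [Ag⁺]^3[PO₄³⁻] = (3s)^3(0.157)
(3s)^3 = 5.12×10⁻¹⁸ / (0.157) = 3.26×10⁻¹⁷
s = 1.06×10⁻⁶ mol/L

1.06×10⁻⁶ M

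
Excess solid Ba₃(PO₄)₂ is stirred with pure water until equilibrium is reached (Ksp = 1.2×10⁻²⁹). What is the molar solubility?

6.4×10⁻⁷ M

Ba₃(PO₄)₂(s) ⇌ 3 Ba²⁺(aq) + 2 PO₄³⁻(aq)
With molar solubility s: [Ba²⁺] = 3s, [PO₄³⁻] = 2s.
Ksp = [Ba²⁺]^3[PO₄³⁻]^2 = (3s)^3 · (2s)^2 = 108s^5
108s^5 = 1.2×10⁻²⁹  ⇒  s^5 = 1.1×10⁻³¹
Taking the 5th root, s = 6.4×10⁻⁷ mol/L.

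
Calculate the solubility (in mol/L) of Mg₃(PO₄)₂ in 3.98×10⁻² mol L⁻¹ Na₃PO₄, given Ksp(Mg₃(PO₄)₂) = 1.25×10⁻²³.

6.64×10⁻⁸ M

Mg₃(PO₄)₂(s) ⇌ 3 Mg²⁺(aq) + 2 PO₄³⁻(aq)
The solution already contains PO₄³⁻ at 3.98×10⁻² mol L⁻¹. Let s be the molar solubility of Mg₃(PO₄)₂.
[PO₄³⁻] ≈ 3.98×10⁻² mol L⁻¹ (common ion dominates); [Mg²⁺] = 3s.
Ksp = [Mg²⁺]^3[PO₄³⁻]^2 = (3s)^3(3.98×10⁻²)^2
(3s)^3 = 1.25×10⁻²³ / (3.98×10⁻²)^2 = 7.89×10⁻²¹
s = 6.64×10⁻⁸ mol L⁻¹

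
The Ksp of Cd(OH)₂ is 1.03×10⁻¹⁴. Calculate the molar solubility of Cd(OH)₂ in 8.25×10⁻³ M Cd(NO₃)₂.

Cd(OH)₂(s) ⇌ Cd²⁺(aq) + 2 OH⁻(aq)
Cd²⁺ is already present at 8.25×10⁻³ M. If s mol/L of Cd(OH)₂ dissolves, [OH⁻] = 2s while [Cd²⁺] ≈ 8.25×10⁻³ M.
Ksp = [Cd²⁺][OH⁻]^2 = (8.25×10⁻³)(2s)^2
(2s)^2 = 1.03×10⁻¹⁴ / (8.25×10⁻³) = 1.25×10⁻¹²
s = 5.59×10⁻⁷ M

5.59×10⁻⁷ M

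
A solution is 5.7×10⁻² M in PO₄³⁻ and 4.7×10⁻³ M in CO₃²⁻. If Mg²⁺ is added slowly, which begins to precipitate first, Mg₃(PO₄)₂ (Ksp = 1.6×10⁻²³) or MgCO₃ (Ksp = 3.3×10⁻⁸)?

Each salt precipitates once Q = Ksp for that salt.
For Mg₃(PO₄)₂: [Mg²⁺] = (Ksp/[PO₄³⁻]^2)^(1/3) = 1.7×10⁻⁷ M
For MgCO₃: [Mg²⁺] = (Ksp/[CO₃²⁻]) = 7.0×10⁻⁶ M
Since Mg₃(PO₄)₂ needs less Mg²⁺ to reach saturation, it precipitates first.

Mg₃(PO₄)₂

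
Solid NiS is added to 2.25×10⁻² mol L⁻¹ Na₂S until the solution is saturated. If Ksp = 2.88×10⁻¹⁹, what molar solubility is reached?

1.28×10⁻¹⁷ M

NiS(s) ⇌ Ni²⁺(aq) + S²⁻(aq)
The solution already contains S²⁻ at 2.25×10⁻² mol L⁻¹. Let s be the molar solubility of NiS.
[S²⁻] ≈ 2.25×10⁻² mol L⁻¹ (common ion dominates); [Ni²⁺] = s.
Ksp = [Ni²⁺][S²⁻] = s(2.25×10⁻²)
s = 2.88×10⁻¹⁹ / (2.25×10⁻²) = 1.28×10⁻¹⁷
s = 1.28×10⁻¹⁷ mol L⁻¹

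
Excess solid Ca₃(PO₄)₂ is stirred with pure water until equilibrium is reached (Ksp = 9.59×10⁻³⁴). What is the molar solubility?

9.77×10⁻⁸ M

Ca₃(PO₄)₂(s) ⇌ 3 Ca²⁺(aq) + 2 PO₄³⁻(aq)
Call the molar solubility s, so that [Ca²⁺] = 3s and [PO₄³⁻] = 2s.
Ksp = [Ca²⁺]^3[PO₄³⁻]^2 = (3s)^3 · (2s)^2 = 108s^5
108s^5 = 9.59×10⁻³⁴  ⇒  s^5 = 8.88×10⁻³⁶
s = 9.77×10⁻⁸ mol/L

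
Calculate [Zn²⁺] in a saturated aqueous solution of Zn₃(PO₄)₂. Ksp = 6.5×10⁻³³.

4.3×10⁻⁷ M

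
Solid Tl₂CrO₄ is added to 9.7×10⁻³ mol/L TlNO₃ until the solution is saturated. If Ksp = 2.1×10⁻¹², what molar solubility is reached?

Tl₂CrO₄(s) ⇌ 2 Tl⁺(aq) + CrO₄²⁻(aq)
Let s be the solubility of Tl₂CrO₄ here. The common ion gives [Tl⁺] ≈ 9.7×10⁻³ mol/L, and [CrO₄²⁻] = s.
Ksp = [Tl⁺]^2[CrO₄²⁻] = (9.7×10⁻³)^2s
s = 2.1×10⁻¹² / (9.7×10⁻³)^2 = 2.2×10⁻⁸
s = 2.2×10⁻⁸ mol/L

2.2×10⁻⁸ M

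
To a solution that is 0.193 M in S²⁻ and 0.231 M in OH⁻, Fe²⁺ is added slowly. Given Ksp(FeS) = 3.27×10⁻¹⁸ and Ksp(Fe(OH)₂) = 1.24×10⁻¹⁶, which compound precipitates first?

Each salt precipitates once Q = Ksp for that salt.
For FeS: [Fe²⁺] = (Ksp/[S²⁻]) = 1.69×10⁻¹⁷ M
For Fe(OH)₂: [Fe²⁺] = (Ksp/[OH⁻]^2) = 2.32×10⁻¹⁵ M
The smaller threshold [Fe²⁺] is reached first, so FeS precipitates first.

FeS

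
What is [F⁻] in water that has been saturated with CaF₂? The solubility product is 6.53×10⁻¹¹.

CaF₂(s) ⇌ Ca²⁺(aq) + 2 F⁻(aq)
Call the molar solubility s, so that [Ca²⁺] = s and [F⁻] = 2s.
Ksp = [Ca²⁺][F⁻]^2 = s · (2s)^2 = 4s^3 = 6.53×10⁻¹¹
s = 2.54×10⁻⁴ mol L⁻¹
[F⁻] = 2s = 5.07×10⁻⁴ mol L⁻¹

5.07×10⁻⁴ M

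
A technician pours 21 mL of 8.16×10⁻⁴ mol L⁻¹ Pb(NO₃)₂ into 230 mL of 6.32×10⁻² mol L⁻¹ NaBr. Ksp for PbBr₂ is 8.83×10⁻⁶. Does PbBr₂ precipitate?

No

Total volume after mixing = 21 + 230 = 251 mL.
[Pb²⁺] = (8.16×10⁻⁴)(21)/251 = 6.83×10⁻⁵ mol L⁻¹
[Br⁻] = (6.32×10⁻²)(230)/251 = 5.79×10⁻² mol L⁻¹
Q = [Pb²⁺][Br⁻]^2 = 2.29×10⁻⁷
Q < Ksp (2.29×10⁻⁷ vs 8.83×10⁻⁶); the solution remains unsaturated and no precipitate forms.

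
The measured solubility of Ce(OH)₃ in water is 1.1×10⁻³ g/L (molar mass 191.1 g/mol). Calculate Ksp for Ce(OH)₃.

Convert to molarity: s = 1.1×10⁻³ / 191.1 = 5.756×10⁻⁶ mol/L
Ce(OH)₃(s) ⇌ Ce³⁺(aq) + 3 OH⁻(aq)
For each mole of Ce(OH)₃ that dissolves per liter, [Ce³⁺] = s and [OH⁻] = 3s; let s denote this solubility.
Ksp = [Ce³⁺][OH⁻]^3 = s · (3s)^3 = 27s^4
Ksp = 27 × (5.756×10⁻⁶)^4 = 3.0×10⁻²⁰

Ksp = 3.0×10⁻²⁰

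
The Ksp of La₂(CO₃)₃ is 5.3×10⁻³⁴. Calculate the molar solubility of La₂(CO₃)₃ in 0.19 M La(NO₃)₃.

8.2×10⁻¹² M

La₂(CO₃)₃(s) ⇌ 2 La³⁺(aq) + 3 CO₃²⁻(aq)
With La³⁺ already at 0.19 M and s small, take [La³⁺] ≈ 0.19 M and [CO₃²⁻] = 3s.
Ksp = [La³⁺]^2[CO₃²⁻]^3 = (0.19)^2(3s)^3
(3s)^3 = 5.3×10⁻³⁴ / (0.19)^2 = 1.5×10⁻³²
s = 8.2×10⁻¹² M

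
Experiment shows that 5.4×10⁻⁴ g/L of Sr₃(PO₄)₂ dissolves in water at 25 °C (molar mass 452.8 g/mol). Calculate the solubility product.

s = (5.4×10⁻⁴ g L⁻¹)/(452.8 g mol⁻¹) = 1.193×10⁻⁶ M
Sr₃(PO₄)₂(s) ⇌ 3 Sr²⁺(aq) + 2 PO₄³⁻(aq)
Call the molar solubility s, so that [Sr²⁺] = 3s and [PO₄³⁻] = 2s.
Ksp = [Sr²⁺]^3[PO₄³⁻]^2 = (3s)^3 · (2s)^2 = 108s^5
Ksp = 108 × (1.193×10⁻⁶)^5 = 2.6×10⁻²⁸

Ksp = 2.6×10⁻²⁸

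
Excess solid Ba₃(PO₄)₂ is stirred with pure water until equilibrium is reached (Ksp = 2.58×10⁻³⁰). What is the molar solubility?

Ba₃(PO₄)₂(s) ⇌ 3 Ba²⁺(aq) + 2 PO₄³⁻(aq)
Let s be the molar solubility. Then [Ba²⁺] = 3s and [PO₄³⁻] = 2s.
Ksp = [Ba²⁺]^3[PO₄³⁻]^2 = (3s)^3 · (2s)^2 = 108s^5
108s^5 = 2.58×10⁻³⁰  ⇒  s^5 = 2.39×10⁻³²
Taking the 5th root, s = 4.74×10⁻⁷ mol/L.

4.74×10⁻⁷ M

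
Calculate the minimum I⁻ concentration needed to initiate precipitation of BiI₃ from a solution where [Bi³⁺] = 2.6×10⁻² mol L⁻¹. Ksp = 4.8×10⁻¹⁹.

Each salt precipitates once Q = Ksp for that salt.
BiI₃(s) ⇌ Bi³⁺(aq) + 3 I⁻(aq)
Ksp = [Bi³⁺][I⁻]^3 = [I⁻]^3(2.6×10⁻²)
[I⁻]^3 = 4.8×10⁻¹⁹ / (2.6×10⁻²) = 1.8×10⁻¹⁷
[I⁻] = 2.6×10⁻⁶ mol L⁻¹

2.6×10⁻⁶ M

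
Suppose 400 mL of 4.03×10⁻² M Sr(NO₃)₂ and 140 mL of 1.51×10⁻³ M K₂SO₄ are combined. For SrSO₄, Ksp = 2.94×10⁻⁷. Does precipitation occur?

Yes

After mixing, V = 400 mL + 140 mL = 540 mL.
[Sr²⁺] = (4.03×10⁻²)(400)/540 = 2.99×10⁻² M
[SO₄²⁻] = (1.51×10⁻³)(140)/540 = 3.91×10⁻⁴ M
Q = [Sr²⁺][SO₄²⁻] = 1.17×10⁻⁵
Since Q (1.17×10⁻⁵) exceeds Ksp (2.94×10⁻⁷), SrSO₄ will precipitate.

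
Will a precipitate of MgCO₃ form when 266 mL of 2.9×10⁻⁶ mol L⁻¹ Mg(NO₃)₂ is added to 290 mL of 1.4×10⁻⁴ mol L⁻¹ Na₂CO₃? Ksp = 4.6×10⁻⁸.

The combined volume is 556 mL.
[Mg²⁺] = (2.9×10⁻⁶)(266)/556 = 1.4×10⁻⁶ mol L⁻¹
[CO₃²⁻] = (1.4×10⁻⁴)(290)/556 = 7.3×10⁻⁵ mol L⁻¹
Q = [Mg²⁺][CO₃²⁻] = 1.0×10⁻¹⁰
Q < Ksp (1.0×10⁻¹⁰ vs 4.6×10⁻⁸); the solution remains unsaturated and no precipitate forms.

No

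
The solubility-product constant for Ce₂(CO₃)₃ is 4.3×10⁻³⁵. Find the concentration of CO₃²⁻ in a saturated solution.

Ce₂(CO₃)₃(s) ⇌ 2 Ce³⁺(aq) + 3 CO₃²⁻(aq)
Let s be the molar solubility. Then [Ce³⁺] = 2s and [CO₃²⁻] = 3s.
Ksp = [Ce³⁺]^2[CO₃²⁻]^3 = (2s)^2 · (3s)^3 = 108s^5 = 4.3×10⁻³⁵
s = 5.2×10⁻⁸ mol L⁻¹
[CO₃²⁻] = 3s = 1.6×10⁻⁷ mol L⁻¹

1.6×10⁻⁷ M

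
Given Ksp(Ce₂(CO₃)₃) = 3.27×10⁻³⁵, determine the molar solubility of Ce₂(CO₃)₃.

4.97×10⁻⁸ M

Ce₂(CO₃)₃(s) ⇌ 2 Ce³⁺(aq) + 3 CO₃²⁻(aq)
Call the molar solubility s, so that [Ce³⁺] = 2s and [CO₃²⁻] = 3s.
Ksp = [Ce³⁺]^2[CO₃²⁻]^3 = (2s)^2 · (3s)^3 = 108s^5
108s^5 = 3.27×10⁻³⁵  ⇒  s^5 = 3.03×10⁻³⁷
s = 4.97×10⁻⁸ M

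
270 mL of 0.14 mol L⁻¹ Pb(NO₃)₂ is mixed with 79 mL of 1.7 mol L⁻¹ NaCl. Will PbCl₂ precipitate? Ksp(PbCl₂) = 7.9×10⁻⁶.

Yes

The combined volume is 349 mL.
[Pb²⁺] = (0.14)(270)/349 = 0.11 mol L⁻¹
[Cl⁻] = (1.7)(79)/349 = 0.38 mol L⁻¹
Q = [Pb²⁺][Cl⁻]^2 = 1.6×10⁻²
Since Q (1.6×10⁻²) exceeds Ksp (7.9×10⁻⁶), PbCl₂ will precipitate.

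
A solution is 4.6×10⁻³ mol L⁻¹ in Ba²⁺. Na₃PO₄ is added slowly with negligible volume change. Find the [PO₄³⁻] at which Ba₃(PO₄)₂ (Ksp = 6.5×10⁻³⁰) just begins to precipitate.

8.2×10⁻¹² M

Each salt precipitates once Q = Ksp for that salt.
Ba₃(PO₄)₂(s) ⇌ 3 Ba²⁺(aq) + 2 PO₄³⁻(aq)
Ksp = [Ba²⁺]^3[PO₄³⁻]^2 = [PO₄³⁻]^2(4.6×10⁻³)^3
[PO₄³⁻]^2 = 6.5×10⁻³⁰ / (4.6×10⁻³)^3 = 6.7×10⁻²³
[PO₄³⁻] = 8.2×10⁻¹² mol L⁻¹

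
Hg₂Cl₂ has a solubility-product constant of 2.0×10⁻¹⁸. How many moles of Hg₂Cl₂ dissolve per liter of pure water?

7.9×10⁻⁷ M

Hg₂Cl₂(s) ⇌ Hg₂²⁺(aq) + 2 Cl⁻(aq)
If s mol/L of Hg₂Cl₂ dissolves, [Hg₂²⁺] = s and [Cl⁻] = 2s.
Ksp = [Hg₂²⁺][Cl⁻]^2 = s · (2s)^2 = 4s^3
4s^3 = 2.0×10⁻¹⁸  ⇒  s^3 = 5.0×10⁻¹⁹
s = 7.9×10⁻⁷ M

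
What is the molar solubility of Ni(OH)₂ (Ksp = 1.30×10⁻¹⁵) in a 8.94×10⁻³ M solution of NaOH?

1.63×10⁻¹¹ M

Ni(OH)₂(s) ⇌ Ni²⁺(aq) + 2 OH⁻(aq)
With OH⁻ already at 8.94×10⁻³ M and s small, take [OH⁻] ≈ 8.94×10⁻³ M and [Ni²⁺] = s.
Ksp = [Ni²⁺][OH⁻]^2 = s(8.94×10⁻³)^2
s = 1.30×10⁻¹⁵ / (8.94×10⁻³)^2 = 1.63×10⁻¹¹
s = 1.63×10⁻¹¹ M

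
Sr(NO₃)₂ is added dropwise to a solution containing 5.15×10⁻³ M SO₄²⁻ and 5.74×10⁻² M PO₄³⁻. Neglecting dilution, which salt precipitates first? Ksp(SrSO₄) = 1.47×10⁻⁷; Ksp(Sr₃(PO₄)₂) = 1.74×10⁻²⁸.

Sr₃(PO₄)₂

A salt starts to precipitate once the ion product Q reaches its Ksp.
For SrSO₄: [Sr²⁺] = (Ksp/[SO₄²⁻]) = 2.85×10⁻⁵ M
For Sr₃(PO₄)₂: [Sr²⁺] = (Ksp/[PO₄³⁻]^2)^(1/3) = 3.75×10⁻⁹ M
Sr₃(PO₄)₂ requires the lower [Sr²⁺], so it precipitates first.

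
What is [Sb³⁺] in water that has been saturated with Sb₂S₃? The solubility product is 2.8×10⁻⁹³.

Sb₂S₃(s) ⇌ 2 Sb³⁺(aq) + 3 S²⁻(aq)
Let s be the molar solubility. Then [Sb³⁺] = 2s and [S²⁻] = 3s.
Ksp = [Sb³⁺]^2[S²⁻]^3 = (2s)^2 · (3s)^3 = 108s^5 = 2.8×10⁻⁹³
s = 1.2×10⁻¹⁹ mol L⁻¹
[Sb³⁺] = 2s = 2.4×10⁻¹⁹ mol L⁻¹

2.4×10⁻¹⁹ M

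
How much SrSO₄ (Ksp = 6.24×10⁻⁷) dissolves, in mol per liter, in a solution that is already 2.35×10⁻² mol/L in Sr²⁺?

SrSO₄(s) ⇌ Sr²⁺(aq) + SO₄²⁻(aq)
Let s be the solubility of SrSO₄ here. The common ion gives [Sr²⁺] ≈ 2.35×10⁻² mol/L, and [SO₄²⁻] = s.
Ksp = [Sr²⁺][SO₄²⁻] = (2.35×10⁻²)s
s = 6.24×10⁻⁷ / (2.35×10⁻²) = 2.66×10⁻⁵
s = 2.66×10⁻⁵ mol/L

2.66×10⁻⁵ M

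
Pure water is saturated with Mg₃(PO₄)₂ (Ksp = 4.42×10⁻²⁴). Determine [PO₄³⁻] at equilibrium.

1.67×10⁻⁵ M

Mg₃(PO₄)₂(s) ⇌ 3 Mg²⁺(aq) + 2 PO₄³⁻(aq)
Let s be the molar solubility. Then [Mg²⁺] = 3s and [PO₄³⁻] = 2s.
Ksp = [Mg²⁺]^3[PO₄³⁻]^2 = (3s)^3 · (2s)^2 = 108s^5 = 4.42×10⁻²⁴
s = 8.36×10⁻⁶ mol/L
[PO₄³⁻] = 2s = 1.67×10⁻⁵ mol/L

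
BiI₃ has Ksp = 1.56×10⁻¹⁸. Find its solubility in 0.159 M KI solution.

3.88×10⁻¹⁶ M

BiI₃(s) ⇌ Bi³⁺(aq) + 3 I⁻(aq)
Let s be the solubility of BiI₃ here. The common ion gives [I⁻] ≈ 0.159 M, and [Bi³⁺] = s.
Ksp = [Bi³⁺][I⁻]^3 = s(0.159)^3
s = 1.56×10⁻¹⁸ / (0.159)^3 = 3.88×10⁻¹⁶
s = 3.88×10⁻¹⁶ M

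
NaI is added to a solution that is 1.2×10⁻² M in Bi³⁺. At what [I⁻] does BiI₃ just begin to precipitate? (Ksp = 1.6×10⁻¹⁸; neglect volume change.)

A salt starts to precipitate once the ion product Q reaches its Ksp.
BiI₃(s) ⇌ Bi³⁺(aq) + 3 I⁻(aq)
Ksp = [Bi³⁺][I⁻]^3 = [I⁻]^3(1.2×10⁻²)
[I⁻]^3 = 1.6×10⁻¹⁸ / (1.2×10⁻²) = 1.3×10⁻¹⁶
[I⁻] = 5.1×10⁻⁶ M

5.1×10⁻⁶ M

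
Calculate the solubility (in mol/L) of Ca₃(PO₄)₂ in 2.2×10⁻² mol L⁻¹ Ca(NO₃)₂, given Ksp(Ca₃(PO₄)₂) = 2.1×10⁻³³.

7.0×10⁻¹⁵ M

Ca₃(PO₄)₂(s) ⇌ 3 Ca²⁺(aq) + 2 PO₄³⁻(aq)
Ca²⁺ is already present at 2.2×10⁻² mol L⁻¹. If s mol/L of Ca₃(PO₄)₂ dissolves, [PO₄³⁻] = 2s while [Ca²⁺] ≈ 2.2×10⁻² mol L⁻¹.
Ksp = [Ca²⁺]^3[PO₄³⁻]^2 = (2.2×10⁻²)^3(2s)^2
(2s)^2 = 2.1×10⁻³³ / (2.2×10⁻²)^3 = 2.0×10⁻²⁸
s = 7.0×10⁻¹⁵ mol L⁻¹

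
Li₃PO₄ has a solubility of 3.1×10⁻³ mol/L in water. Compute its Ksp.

Li₃PO₄(s) ⇌ 3 Li⁺(aq) + PO₄³⁻(aq)
With molar solubility s: [Li⁺] = 3s, [PO₄³⁻] = s.
Ksp = [Li⁺]^3[PO₄³⁻] = (3s)^3 · s = 27s^4
Ksp = 27 × (3.1×10⁻³)^4 = 2.5×10⁻⁹

Ksp = 2.5×10⁻⁹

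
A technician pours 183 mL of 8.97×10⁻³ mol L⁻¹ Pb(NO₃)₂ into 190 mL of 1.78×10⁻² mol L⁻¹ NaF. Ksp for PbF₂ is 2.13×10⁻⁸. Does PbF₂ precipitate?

After mixing, V = 183 mL + 190 mL = 373 mL.
[Pb²⁺] = (8.97×10⁻³)(183)/373 = 4.40×10⁻³ mol L⁻¹
[F⁻] = (1.78×10⁻²)(190)/373 = 9.07×10⁻³ mol L⁻¹
Q = [Pb²⁺][F⁻]^2 = 3.62×10⁻⁷
Because Q > Ksp (3.62×10⁻⁷ vs 2.13×10⁻⁸), a precipitate of PbF₂ forms.

Yes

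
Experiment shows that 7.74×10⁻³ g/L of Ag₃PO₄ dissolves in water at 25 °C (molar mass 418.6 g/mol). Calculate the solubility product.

Molar solubility s = (7.74×10⁻³ g/L) / (418.6 g/mol) = 1.8490×10⁻⁵ mol/L
Ag₃PO₄(s) ⇌ 3 Ag⁺(aq) + PO₄³⁻(aq)
With molar solubility s: [Ag⁺] = 3s, [PO₄³⁻] = s.
Ksp = [Ag⁺]^3[PO₄³⁻] = (3s)^3 · s = 27s^4
Ksp = 27 × (1.8490×10⁻⁵)^4 = 3.16×10⁻¹⁸

Ksp = 3.16×10⁻¹⁸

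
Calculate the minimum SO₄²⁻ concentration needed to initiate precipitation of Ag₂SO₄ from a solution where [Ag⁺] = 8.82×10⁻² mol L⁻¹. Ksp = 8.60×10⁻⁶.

1.11×10⁻³ M

Precipitation begins when Q = Ksp.
Ag₂SO₄(s) ⇌ 2 Ag⁺(aq) + SO₄²⁻(aq)
Ksp = [Ag⁺]^2[SO₄²⁻] = [SO₄²⁻](8.82×10⁻²)^2
[SO₄²⁻] = 8.60×10⁻⁶ / (8.82×10⁻²)^2 = 1.11×10⁻³
[SO₄²⁻] = 1.11×10⁻³ mol L⁻¹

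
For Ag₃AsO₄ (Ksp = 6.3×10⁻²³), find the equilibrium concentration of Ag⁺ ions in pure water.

Ag₃AsO₄(s) ⇌ 3 Ag⁺(aq) + AsO₄³⁻(aq)
Call the molar solubility s, so that [Ag⁺] = 3s and [AsO₄³⁻] = s.
Ksp = [Ag⁺]^3[AsO₄³⁻] = (3s)^3 · s = 27s^4 = 6.3×10⁻²³
s = 1.2×10⁻⁶ mol L⁻¹
[Ag⁺] = 3s = 3.7×10⁻⁶ mol L⁻¹

3.7×10⁻⁶ M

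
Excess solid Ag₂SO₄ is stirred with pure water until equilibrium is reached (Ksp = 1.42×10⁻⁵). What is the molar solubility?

1.53×10⁻² M

Ag₂SO₄(s) ⇌ 2 Ag⁺(aq) + SO₄²⁻(aq)
Let s be the molar solubility. Then [Ag⁺] = 2s and [SO₄²⁻] = s.
Ksp = [Ag⁺]^2[SO₄²⁻] = (2s)^2 · s = 4s^3
4s^3 = 1.42×10⁻⁵  ⇒  s^3 = 3.55×10⁻⁶
s = (3.55×10⁻⁶)^(1/3) = 1.53×10⁻² M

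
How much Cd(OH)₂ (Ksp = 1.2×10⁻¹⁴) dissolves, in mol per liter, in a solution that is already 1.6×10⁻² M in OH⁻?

4.7×10⁻¹¹ M

Cd(OH)₂(s) ⇌ Cd²⁺(aq) + 2 OH⁻(aq)
The solution already contains OH⁻ at 1.6×10⁻² M. Let s be the molar solubility of Cd(OH)₂.
[OH⁻] ≈ 1.6×10⁻² M (common ion dominates); [Cd²⁺] = s.
Ksp = [Cd²⁺][OH⁻]^2 = s(1.6×10⁻²)^2
s = 1.2×10⁻¹⁴ / (1.6×10⁻²)^2 = 4.7×10⁻¹¹
s = 4.7×10⁻¹¹ M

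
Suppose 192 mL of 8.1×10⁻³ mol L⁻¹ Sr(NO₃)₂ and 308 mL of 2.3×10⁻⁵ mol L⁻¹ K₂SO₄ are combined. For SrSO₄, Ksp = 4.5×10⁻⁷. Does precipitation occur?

After mixing, V = 192 mL + 308 mL = 500 mL.
[Sr²⁺] = (8.1×10⁻³)(192)/500 = 3.1×10⁻³ mol L⁻¹
[SO₄²⁻] = (2.3×10⁻⁵)(308)/500 = 1.4×10⁻⁵ mol L⁻¹
Q = [Sr²⁺][SO₄²⁻] = 4.4×10⁻⁸
Since Q (4.4×10⁻⁸) is less than Ksp (4.5×10⁻⁷), no SrSO₄ precipitates.

No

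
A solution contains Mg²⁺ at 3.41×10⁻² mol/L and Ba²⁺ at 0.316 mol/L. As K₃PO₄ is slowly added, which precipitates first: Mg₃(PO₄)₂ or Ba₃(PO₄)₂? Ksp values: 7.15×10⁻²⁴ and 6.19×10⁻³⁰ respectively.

Each salt precipitates once Q = Ksp for that salt.
For Mg₃(PO₄)₂: [PO₄³⁻] = (Ksp/[Mg²⁺]^3)^(1/2) = 4.25×10⁻¹⁰ mol/L
For Ba₃(PO₄)₂: [PO₄³⁻] = (Ksp/[Ba²⁺]^3)^(1/2) = 1.40×10⁻¹⁴ mol/L
Ba₃(PO₄)₂ requires the lower [PO₄³⁻], so it precipitates first.

Ba₃(PO₄)₂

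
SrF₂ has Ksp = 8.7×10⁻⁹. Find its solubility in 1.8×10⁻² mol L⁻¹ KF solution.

2.7×10⁻⁵ M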